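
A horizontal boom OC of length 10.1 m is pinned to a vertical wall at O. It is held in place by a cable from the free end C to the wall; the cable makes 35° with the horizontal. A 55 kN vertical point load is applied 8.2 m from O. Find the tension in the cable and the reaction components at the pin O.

ΣM about O: T·sin35°·10.1 − 55·8.2 = 0 → T = 451/(10.1·0.573576) = 77.851 ≈ 77.85 kN.
ΣF_x = 0: O_x − T·cos35° = 0 → O_x = 77.851 × 0.819152 = 63.77 kN.
ΣF_y = 0: O_y + T·sin35° − 55 = 0 → O_y = 55 − 77.851 × 0.573576 = 10.35 kN.

T = 77.85 kN, O_x = 63.77 kN, O_y = 10.35 kN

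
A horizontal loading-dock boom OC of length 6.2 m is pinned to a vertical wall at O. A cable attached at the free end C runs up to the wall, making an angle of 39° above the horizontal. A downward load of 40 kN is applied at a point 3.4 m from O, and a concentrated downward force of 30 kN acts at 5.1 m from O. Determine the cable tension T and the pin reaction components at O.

T = 74.07 kN, O_x = 57.56 kN, O_y = 23.39 kN

ΣM about O: T·sin39°·6.2 − 40·3.4 − 30·5.1 = 0 → T = 289/(6.2·0.62932) = 74.0687 ≈ 74.07 kN.
ΣF_x = 0: O_x − T·cos39° = 0 → O_x = 74.0687 × 0.777146 = 57.56 kN.
ΣF_y = 0: O_y + T·sin39° − 40 − 30 = 0 → O_y = 70 − 74.0687 × 0.62932 = 23.39 kN.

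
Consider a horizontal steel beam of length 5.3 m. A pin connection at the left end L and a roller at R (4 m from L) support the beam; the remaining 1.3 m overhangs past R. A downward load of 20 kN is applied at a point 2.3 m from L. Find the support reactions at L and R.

L_x = 0, L_y = 8.500 kN, R_y = 11.50 kN

Moments about L: R_y·4 − 20·2.3 = 0 → R_y = 46/4 = 11.50 kN.
ΣF_y = 0: L_y + 11.5 − 20 = 0 → L_y = 8.500 kN.
ΣF_x = 0: no horizontal applied forces, so L_x = 0.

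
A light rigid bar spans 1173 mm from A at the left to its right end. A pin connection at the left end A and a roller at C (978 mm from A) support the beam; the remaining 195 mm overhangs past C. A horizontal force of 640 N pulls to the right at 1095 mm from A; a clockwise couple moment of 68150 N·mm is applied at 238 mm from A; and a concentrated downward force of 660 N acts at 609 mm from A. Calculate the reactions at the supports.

A_x = -640.0 N, A_y = 179.3 N, C_y = 480.7 N

ΣM about A: C_y·978 − 68150 − 660·609 = 0 → C_y = 470090/978 = 480.665 ≈ 480.7 N.
ΣF_y = 0: A_y + 480.665 − 660 = 0 → A_y = 179.3 N.
ΣF_x = 0: A_x + 640 = 0 → A_x = -640.0 N.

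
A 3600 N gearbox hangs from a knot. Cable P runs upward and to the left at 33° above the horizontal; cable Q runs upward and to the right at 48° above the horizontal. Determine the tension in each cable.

ΣF_x = 0: −T_P·cos33° + T_Q·cos48° = 0 → T_Q = 1.25337·T_P.
ΣF_y = 0: T_P·sin33° + T_Q·sin48° = 3600.
Substitute: T_P·(0.544639 + 1.25337·0.743145) = 3600 → T_P = 2438.9 ≈ 2439 N.
Then T_Q = 1.25337 × 2438.9 = 3057 N.

T_P = 2439 N, T_Q = 3057 N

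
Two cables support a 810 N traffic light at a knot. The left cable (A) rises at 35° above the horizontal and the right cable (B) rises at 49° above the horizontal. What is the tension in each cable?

T_A = 534.3 N, T_B = 667.2 N

ΣF_x = 0: −T_A·cos35° + T_B·cos49° = 0 → T_B = 1.2486·T_A.
ΣF_y = 0: T_A·sin35° + T_B·sin49° = 810.
Substitute: T_A·(0.573576 + 1.2486·0.75471) = 810 → T_A = 534.334 ≈ 534.3 N.
Then T_B = 1.2486 × 534.334 = 667.2 N.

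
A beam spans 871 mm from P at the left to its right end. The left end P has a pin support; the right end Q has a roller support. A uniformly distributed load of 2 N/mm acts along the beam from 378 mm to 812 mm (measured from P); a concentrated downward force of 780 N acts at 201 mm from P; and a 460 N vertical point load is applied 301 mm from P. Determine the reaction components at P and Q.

Resultant of the distributed load: 2 × 434 = 868 N at 595 mm from P.
ΣM about P: Q_y·871 − (2·434)·595 − 780·201 − 460·301 = 0 → Q_y = 811700/871 = 931.917 ≈ 931.9 N.
ΣF_y = 0: P_y + 931.917 − 2·434 − 780 − 460 = 0 → P_y = 1176 N.
ΣF_x = 0: no horizontal applied forces, so P_x = 0.

P_x = 0, P_y = 1176 N, Q_y = 931.9 N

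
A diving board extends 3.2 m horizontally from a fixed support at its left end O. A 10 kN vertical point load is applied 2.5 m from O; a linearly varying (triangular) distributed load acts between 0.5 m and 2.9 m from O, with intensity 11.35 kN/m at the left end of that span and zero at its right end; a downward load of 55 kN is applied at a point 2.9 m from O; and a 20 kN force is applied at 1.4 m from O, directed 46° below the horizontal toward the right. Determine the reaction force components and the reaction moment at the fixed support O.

O_x = -13.89 kN, O_y = 93.01 kN, M_O = 222.3 kN·m

Resultant of the triangular load: ½ × 11.35 × 2.4 = 13.62 kN, acting at 1.3 m from O (one-third of the span from the peak).
ΣF_x = 0: O_x + 20·cos46° = 0 → O_x = -13.89 kN.
ΣF_y = 0: O_y − 10 − ½·11.35·2.4 − 55 − 20·sin46° = 0 → O_y = 93.01 kN.
ΣM about O: M_O − 10·2.5 − (½·11.35·2.4)·1.3 − 55·2.9 − 20·sin46°·1.4 = 0 → M_O = 222.3 kN·m.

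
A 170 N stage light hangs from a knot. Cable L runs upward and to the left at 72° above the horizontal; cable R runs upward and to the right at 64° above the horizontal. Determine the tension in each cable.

T_L = 107.3 N, T_R = 75.62 N

ΣF_x = 0: −T_L·cos72° + T_R·cos64° = 0 → T_R = 0.704921·T_L.
ΣF_y = 0: T_L·sin72° + T_R·sin64° = 170.
Substitute: T_L·(0.951057 + 0.704921·0.898794) = 170 → T_L = 107.28 ≈ 107.3 N.
Then T_R = 0.704921 × 107.28 = 75.62 N.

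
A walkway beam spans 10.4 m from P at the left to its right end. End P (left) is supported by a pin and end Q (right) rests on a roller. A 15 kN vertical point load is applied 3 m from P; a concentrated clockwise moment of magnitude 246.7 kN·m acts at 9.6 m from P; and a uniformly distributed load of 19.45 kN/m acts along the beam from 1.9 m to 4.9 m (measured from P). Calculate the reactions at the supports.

Resultant of the distributed load: 19.45 × 3 = 58.35 kN at 3.4 m from P.
Moments about P: Q_y·10.4 − 15·3 − 246.7 − (19.45·3)·3.4 = 0 → Q_y = 490.09/10.4 = 47.124 ≈ 47.12 kN.
ΣF_y = 0: P_y + 47.124 − 15 − 19.45·3 = 0 → P_y = 26.23 kN.
ΣF_x = 0: no horizontal applied forces, so P_x = 0.

P_x = 0, P_y = 26.23 kN, Q_y = 47.12 kN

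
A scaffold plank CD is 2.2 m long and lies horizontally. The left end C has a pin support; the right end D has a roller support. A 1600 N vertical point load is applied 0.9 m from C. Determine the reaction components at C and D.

C_x = 0, C_y = 945.5 N, D_y = 654.5 N

Moments about C: D_y·2.2 − 1600·0.9 = 0 → D_y = 1440/2.2 = 654.545 ≈ 654.5 N.
ΣF_y = 0: C_y + 654.545 − 1600 = 0 → C_y = 945.5 N.
ΣF_x = 0: no horizontal applied forces, so C_x = 0.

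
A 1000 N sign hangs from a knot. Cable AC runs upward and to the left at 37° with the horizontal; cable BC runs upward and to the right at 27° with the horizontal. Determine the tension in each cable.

ΣF_x = 0: −T_AC·cos37° + T_BC·cos27° = 0 → T_BC = 0.89633·T_AC.
ΣF_y = 0: T_AC·sin37° + T_BC·sin27° = 1000.
Substitute: T_AC·(0.601815 + 0.89633·0.45399) = 1000 → T_AC = 991.336 ≈ 991.3 N.
Then T_BC = 0.89633 × 991.336 = 888.6 N.

T_AC = 991.3 N, T_BC = 888.6 N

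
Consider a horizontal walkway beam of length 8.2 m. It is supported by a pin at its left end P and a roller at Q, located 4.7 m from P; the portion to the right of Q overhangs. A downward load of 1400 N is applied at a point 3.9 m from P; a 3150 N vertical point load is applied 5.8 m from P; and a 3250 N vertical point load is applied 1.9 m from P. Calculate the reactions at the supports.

P_x = 0, P_y = 1437 N, Q_y = 6363 N

ΣM about P: Q_y·4.7 − 1400·3.9 − 3150·5.8 − 3250·1.9 = 0 → Q_y = 29905/4.7 = 6362.77 ≈ 6363 N.
ΣF_y = 0: P_y + 6362.77 − 1400 − 3150 − 3250 = 0 → P_y = 1437 N.
ΣF_x = 0: no horizontal applied forces, so P_x = 0.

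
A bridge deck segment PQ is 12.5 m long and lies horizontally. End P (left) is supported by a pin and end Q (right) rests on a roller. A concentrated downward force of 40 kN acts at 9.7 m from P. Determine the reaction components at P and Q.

P_x = 0, P_y = 8.960 kN, Q_y = 31.04 kN

Taking moments about P: Q_y·12.5 − 40·9.7 = 0 → Q_y = 388/12.5 = 31.04 kN.
ΣF_y = 0: P_y + 31.04 − 40 = 0 → P_y = 8.960 kN.
ΣF_x = 0: no horizontal applied forces, so P_x = 0.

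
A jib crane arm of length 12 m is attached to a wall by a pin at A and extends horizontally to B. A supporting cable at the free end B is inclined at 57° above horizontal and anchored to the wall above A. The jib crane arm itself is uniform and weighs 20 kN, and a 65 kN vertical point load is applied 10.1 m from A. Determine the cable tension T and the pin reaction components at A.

ΣM about A: T·sin57°·12 − 20·6 − 65·10.1 = 0 → T = 776.5/(12·0.838671) = 77.1558 ≈ 77.16 kN.
ΣF_x = 0: A_x − T·cos57° = 0 → A_x = 77.1558 × 0.544639 = 42.02 kN.
ΣF_y = 0: A_y + T·sin57° − 20 − 65 = 0 → A_y = 85 − 77.1558 × 0.838671 = 20.29 kN.

T = 77.16 kN, A_x = 42.02 kN, A_y = 20.29 kN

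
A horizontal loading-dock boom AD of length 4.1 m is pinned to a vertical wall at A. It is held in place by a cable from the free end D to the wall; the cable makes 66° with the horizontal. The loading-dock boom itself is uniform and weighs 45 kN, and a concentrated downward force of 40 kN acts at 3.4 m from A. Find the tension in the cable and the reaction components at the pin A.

T = 60.94 kN, A_x = 24.79 kN, A_y = 29.33 kN

ΣM about A: T·sin66°·4.1 − 45·2.05 − 40·3.4 = 0 → T = 228.25/(4.1·0.913545) = 60.9392 ≈ 60.94 kN.
ΣF_x = 0: A_x − T·cos66° = 0 → A_x = 60.9392 × 0.406737 = 24.79 kN.
ΣF_y = 0: A_y + T·sin66° − 45 − 40 = 0 → A_y = 85 − 60.9392 × 0.913545 = 29.33 kN.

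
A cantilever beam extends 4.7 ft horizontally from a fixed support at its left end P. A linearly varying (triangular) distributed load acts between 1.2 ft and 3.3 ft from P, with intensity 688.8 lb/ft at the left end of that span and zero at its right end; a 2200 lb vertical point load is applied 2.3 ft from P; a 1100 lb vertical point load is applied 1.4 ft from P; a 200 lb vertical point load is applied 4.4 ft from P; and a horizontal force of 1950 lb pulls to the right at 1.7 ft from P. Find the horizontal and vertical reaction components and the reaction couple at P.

Resultant of the triangular load: ½ × 688.8 × 2.1 = 723.24 lb, acting at 1.9 ft from P (one-third of the span from the peak).
ΣF_x = 0: P_x + 1950 = 0 → P_x = -1950 lb.
ΣF_y = 0: P_y − ½·688.8·2.1 − 2200 − 1100 − 200 = 0 → P_y = 4223 lb.
ΣM about P: M_P − (½·688.8·2.1)·1.9 − 2200·2.3 − 1100·1.4 − 200·4.4 = 0 → M_P = 8854 lb·ft.

P_x = -1950 lb, P_y = 4223 lb, M_P = 8854 lb·ft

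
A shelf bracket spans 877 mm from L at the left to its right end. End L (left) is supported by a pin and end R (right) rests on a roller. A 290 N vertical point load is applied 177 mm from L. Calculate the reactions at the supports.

L_x = 0, L_y = 231.5 N, R_y = 58.53 N

Moments about L: R_y·877 − 290·177 = 0 → R_y = 51330/877 = 58.5291 ≈ 58.53 N.
ΣF_y = 0: L_y + 58.5291 − 290 = 0 → L_y = 231.5 N.
ΣF_x = 0: no horizontal applied forces, so L_x = 0.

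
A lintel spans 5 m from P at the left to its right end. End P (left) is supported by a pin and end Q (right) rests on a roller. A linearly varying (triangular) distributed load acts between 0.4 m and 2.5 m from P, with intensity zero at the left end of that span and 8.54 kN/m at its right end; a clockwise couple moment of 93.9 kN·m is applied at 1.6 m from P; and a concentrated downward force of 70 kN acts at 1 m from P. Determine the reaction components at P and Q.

Resultant of the triangular load: ½ × 8.54 × 2.1 = 8.967 kN, acting at 1.8 m from P (one-third of the span from the peak).
Moments about P: Q_y·5 − (½·8.54·2.1)·1.8 − 93.9 − 70·1 = 0 → Q_y = 180.0406/5 = 36.0081 ≈ 36.01 kN.
ΣF_y = 0: P_y + 36.0081 − ½·8.54·2.1 − 70 = 0 → P_y = 42.96 kN.
ΣF_x = 0: no horizontal applied forces, so P_x = 0.

P_x = 0, P_y = 42.96 kN, Q_y = 36.01 kN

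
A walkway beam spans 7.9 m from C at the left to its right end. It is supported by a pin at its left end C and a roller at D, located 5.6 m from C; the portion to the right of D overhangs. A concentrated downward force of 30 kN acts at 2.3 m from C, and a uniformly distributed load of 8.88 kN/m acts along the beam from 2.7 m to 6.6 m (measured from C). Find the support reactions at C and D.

C_x = 0, C_y = 23.55 kN, D_y = 41.08 kN

Resultant of the distributed load: 8.88 × 3.9 = 34.632 kN at 4.65 m from C.
ΣM about C: D_y·5.6 − 30·2.3 − (8.88·3.9)·4.65 = 0 → D_y = 230.0388/5.6 = 41.0784 ≈ 41.08 kN.
ΣF_y = 0: C_y + 41.0784 − 30 − 8.88·3.9 = 0 → C_y = 23.55 kN.
ΣF_x = 0: no horizontal applied forces, so C_x = 0.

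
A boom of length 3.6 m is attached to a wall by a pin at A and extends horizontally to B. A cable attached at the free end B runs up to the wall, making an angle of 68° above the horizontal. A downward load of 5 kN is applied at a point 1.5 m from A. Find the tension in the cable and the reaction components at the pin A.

T = 2.247 kN, A_x = 0.8417 kN, A_y = 2.917 kN

ΣM about A: T·sin68°·3.6 − 5·1.5 = 0 → T = 7.5/(3.6·0.927184) = 2.24695 ≈ 2.247 kN.
ΣF_x = 0: A_x − T·cos68° = 0 → A_x = 2.24695 × 0.374607 = 0.8417 kN.
ΣF_y = 0: A_y + T·sin68° − 5 = 0 → A_y = 5 − 2.24695 × 0.927184 = 2.917 kN.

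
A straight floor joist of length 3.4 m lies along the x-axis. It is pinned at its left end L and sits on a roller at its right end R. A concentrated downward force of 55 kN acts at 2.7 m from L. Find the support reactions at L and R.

ΣM about L: R_y·3.4 − 55·2.7 = 0 → R_y = 148.5/3.4 = 43.6765 ≈ 43.68 kN.
ΣF_y = 0: L_y + 43.6765 − 55 = 0 → L_y = 11.32 kN.
ΣF_x = 0: no horizontal applied forces, so L_x = 0.

L_x = 0, L_y = 11.32 kN, R_y = 43.68 kN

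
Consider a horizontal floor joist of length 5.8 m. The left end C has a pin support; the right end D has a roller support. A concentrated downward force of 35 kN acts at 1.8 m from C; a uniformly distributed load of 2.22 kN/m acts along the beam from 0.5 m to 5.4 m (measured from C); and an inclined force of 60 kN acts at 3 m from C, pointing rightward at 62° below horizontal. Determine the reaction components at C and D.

Resultant of the distributed load: 2.22 × 4.9 = 10.878 kN at 2.95 m from C.
Taking moments about C: D_y·5.8 − 35·1.8 − (2.22·4.9)·2.95 − 60·sin62°·3 = 0 → D_y = 254.021/5.8 = 43.7967 ≈ 43.80 kN.
ΣF_y = 0: C_y + 43.7967 − 35 − 2.22·4.9 − 60·sin62° = 0 → C_y = 55.06 kN.
ΣF_x = 0: C_x + 60·cos62° = 0 → C_x = -28.17 kN.

C_x = -28.17 kN, C_y = 55.06 kN, D_y = 43.80 kN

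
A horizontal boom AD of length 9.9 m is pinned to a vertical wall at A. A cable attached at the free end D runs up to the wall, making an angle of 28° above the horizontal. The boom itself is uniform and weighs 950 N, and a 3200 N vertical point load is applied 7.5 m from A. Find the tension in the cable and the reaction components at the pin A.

T = 6176 N, A_x = 5453 N, A_y = 1251 N

ΣM about A: T·sin28°·9.9 − 950·4.95 − 3200·7.5 = 0 → T = 28702.5/(9.9·0.469472) = 6175.54 ≈ 6176 N.
ΣF_x = 0: A_x − T·cos28° = 0 → A_x = 6175.54 × 0.882948 = 5453 N.
ΣF_y = 0: A_y + T·sin28° − 950 − 3200 = 0 → A_y = 4150 − 6175.54 × 0.469472 = 1251 N.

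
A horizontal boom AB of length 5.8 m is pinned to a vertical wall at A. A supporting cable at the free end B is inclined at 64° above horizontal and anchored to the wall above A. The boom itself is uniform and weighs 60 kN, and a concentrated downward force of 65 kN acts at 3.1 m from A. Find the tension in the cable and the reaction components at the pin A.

T = 72.03 kN, A_x = 31.58 kN, A_y = 60.26 kN

ΣM about A: T·sin64°·5.8 − 60·2.9 − 65·3.1 = 0 → T = 375.5/(5.8·0.898794) = 72.0314 ≈ 72.03 kN.
ΣF_x = 0: A_x − T·cos64° = 0 → A_x = 72.0314 × 0.438371 = 31.58 kN.
ΣF_y = 0: A_y + T·sin64° − 60 − 65 = 0 → A_y = 125 − 72.0314 × 0.898794 = 60.26 kN.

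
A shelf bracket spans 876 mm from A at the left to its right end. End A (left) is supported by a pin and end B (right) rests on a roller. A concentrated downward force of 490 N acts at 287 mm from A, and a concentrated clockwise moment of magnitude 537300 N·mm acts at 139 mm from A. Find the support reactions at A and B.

A_x = 0, A_y = -283.9 N, B_y = 773.9 N

ΣM about A: B_y·876 − 490·287 − 537300 = 0 → B_y = 677930/876 = 773.893 ≈ 773.9 N.
ΣF_y = 0: A_y + 773.893 − 490 = 0 → A_y = -283.9 N.
ΣF_x = 0: no horizontal applied forces, so A_x = 0.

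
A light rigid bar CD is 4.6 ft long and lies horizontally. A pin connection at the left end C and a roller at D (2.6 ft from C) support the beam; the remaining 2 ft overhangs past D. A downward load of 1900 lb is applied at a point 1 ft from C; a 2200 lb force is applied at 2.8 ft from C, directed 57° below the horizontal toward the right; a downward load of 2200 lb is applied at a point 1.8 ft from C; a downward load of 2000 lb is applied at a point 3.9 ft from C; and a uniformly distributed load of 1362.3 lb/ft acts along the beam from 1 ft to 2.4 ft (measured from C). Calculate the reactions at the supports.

C_x = -1198 lb, C_y = 1364 lb, D_y = 8488 lb

Resultant of the distributed load: 1362.3 × 1.4 = 1907.22 lb at 1.7 ft from C.
Moments about C: D_y·2.6 − 1900·1 − 2200·sin57°·2.8 − 2200·1.8 − 2000·3.9 − (1362.3·1.4)·1.7 = 0 → D_y = 22068.5/2.6 = 8487.88 ≈ 8488 lb.
ΣF_y = 0: C_y + 8487.88 − 1900 − 2200·sin57° − 2200 − 2000 − 1362.3·1.4 = 0 → C_y = 1364 lb.
ΣF_x = 0: C_x + 2200·cos57° = 0 → C_x = -1198 lb.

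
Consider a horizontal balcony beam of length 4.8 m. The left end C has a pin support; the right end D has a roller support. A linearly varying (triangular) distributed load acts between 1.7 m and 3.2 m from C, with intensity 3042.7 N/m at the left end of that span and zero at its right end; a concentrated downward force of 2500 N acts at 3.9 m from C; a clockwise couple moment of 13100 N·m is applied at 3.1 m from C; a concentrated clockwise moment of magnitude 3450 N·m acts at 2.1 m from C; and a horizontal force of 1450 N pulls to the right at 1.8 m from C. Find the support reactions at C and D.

C_x = -1450 N, C_y = -1743 N, D_y = 6525 N

Resultant of the triangular load: ½ × 3042.7 × 1.5 = 2282.025 N, acting at 2.2 m from C (one-third of the span from the peak).
Taking moments about C: D_y·4.8 − (½·3042.7·1.5)·2.2 − 2500·3.9 − 13100 − 3450 = 0 → D_y = 31320.455/4.8 = 6525.09 ≈ 6525 N.
ΣF_y = 0: C_y + 6525.09 − ½·3042.7·1.5 − 2500 = 0 → C_y = -1743 N.
ΣF_x = 0: C_x + 1450 = 0 → C_x = -1450 N.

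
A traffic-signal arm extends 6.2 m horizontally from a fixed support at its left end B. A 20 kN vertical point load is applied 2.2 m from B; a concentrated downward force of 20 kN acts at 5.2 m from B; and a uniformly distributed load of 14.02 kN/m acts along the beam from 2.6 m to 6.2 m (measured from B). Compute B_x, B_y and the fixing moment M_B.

Resultant of the distributed load: 14.02 × 3.6 = 50.472 kN at 4.4 m from B.
ΣF_x = 0: B_x = 0.
ΣF_y = 0: B_y − 20 − 20 − 14.02·3.6 = 0 → B_y = 90.47 kN.
ΣM about B: M_B − 20·2.2 − 20·5.2 − (14.02·3.6)·4.4 = 0 → M_B = 370.1 kN·m.

B_x = 0, B_y = 90.47 kN, M_B = 370.1 kN·m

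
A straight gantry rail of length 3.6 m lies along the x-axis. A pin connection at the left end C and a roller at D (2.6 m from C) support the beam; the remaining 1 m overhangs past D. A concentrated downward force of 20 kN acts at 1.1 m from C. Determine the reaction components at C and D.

C_x = 0, C_y = 11.54 kN, D_y = 8.462 kN

Taking moments about C: D_y·2.6 − 20·1.1 = 0 → D_y = 22/2.6 = 8.46154 ≈ 8.462 kN.
ΣF_y = 0: C_y + 8.46154 − 20 = 0 → C_y = 11.54 kN.
ΣF_x = 0: no horizontal applied forces, so C_x = 0.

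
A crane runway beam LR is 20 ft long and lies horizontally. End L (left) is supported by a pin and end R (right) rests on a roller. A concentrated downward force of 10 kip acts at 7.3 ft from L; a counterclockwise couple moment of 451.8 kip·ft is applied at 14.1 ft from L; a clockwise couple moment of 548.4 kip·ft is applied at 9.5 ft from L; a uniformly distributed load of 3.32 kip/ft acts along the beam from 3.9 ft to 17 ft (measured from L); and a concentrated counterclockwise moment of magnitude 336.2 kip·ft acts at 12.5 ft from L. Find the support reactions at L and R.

L_x = 0, L_y = 39.10 kip, R_y = 14.39 kip

Resultant of the distributed load: 3.32 × 13.1 = 43.492 kip at 10.45 ft from L.
Moments about L: R_y·20 − 10·7.3 + 451.8 − 548.4 − (3.32·13.1)·10.45 + 336.2 = 0 → R_y = 287.8914/20 = 14.3946 ≈ 14.39 kip.
ΣF_y = 0: L_y + 14.3946 − 10 − 3.32·13.1 = 0 → L_y = 39.10 kip.
ΣF_x = 0: no horizontal applied forces, so L_x = 0.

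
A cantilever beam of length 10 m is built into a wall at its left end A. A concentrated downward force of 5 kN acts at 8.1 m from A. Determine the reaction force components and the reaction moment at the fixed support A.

ΣF_x = 0: A_x = 0.
ΣF_y = 0: A_y − 5 = 0 → A_y = 5.000 kN.
ΣM about A: M_A − 5·8.1 = 0 → M_A = 40.50 kN·m.

A_x = 0, A_y = 5.000 kN, M_A = 40.50 kN·m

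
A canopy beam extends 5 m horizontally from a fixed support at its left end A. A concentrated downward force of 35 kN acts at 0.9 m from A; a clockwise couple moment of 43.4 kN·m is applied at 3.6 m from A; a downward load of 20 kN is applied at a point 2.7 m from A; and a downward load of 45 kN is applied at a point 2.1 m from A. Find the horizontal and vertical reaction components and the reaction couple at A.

ΣF_x = 0: A_x = 0.
ΣF_y = 0: A_y − 35 − 20 − 45 = 0 → A_y = 100.0 kN.
ΣM about A: M_A − 35·0.9 − 43.4 − 20·2.7 − 45·2.1 = 0 → M_A = 223.4 kN·m.

A_x = 0, A_y = 100.0 kN, M_A = 223.4 kN·m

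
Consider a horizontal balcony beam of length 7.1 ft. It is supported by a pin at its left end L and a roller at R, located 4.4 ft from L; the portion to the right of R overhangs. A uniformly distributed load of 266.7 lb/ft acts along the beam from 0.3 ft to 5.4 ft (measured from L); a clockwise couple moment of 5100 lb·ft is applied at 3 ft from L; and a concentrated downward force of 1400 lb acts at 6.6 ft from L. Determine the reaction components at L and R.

L_x = 0, L_y = -1380 lb, R_y = 4140 lb

Resultant of the distributed load: 266.7 × 5.1 = 1360.17 lb at 2.85 ft from L.
Taking moments about L: R_y·4.4 − (266.7·5.1)·2.85 − 5100 − 1400·6.6 = 0 → R_y = 18216.4845/4.4 = 4140.11 ≈ 4140 lb.
ΣF_y = 0: L_y + 4140.11 − 266.7·5.1 − 1400 = 0 → L_y = -1380 lb.
ΣF_x = 0: no horizontal applied forces, so L_x = 0.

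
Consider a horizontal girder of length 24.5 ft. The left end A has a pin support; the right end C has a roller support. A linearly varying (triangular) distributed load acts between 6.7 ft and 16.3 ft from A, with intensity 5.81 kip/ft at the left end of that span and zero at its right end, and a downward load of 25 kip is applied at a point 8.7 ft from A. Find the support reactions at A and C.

A_x = 0, A_y = 32.74 kip, C_y = 20.15 kip

Resultant of the triangular load: ½ × 5.81 × 9.6 = 27.888 kip, acting at 9.9 ft from A (one-third of the span from the peak).
Taking moments about A: C_y·24.5 − (½·5.81·9.6)·9.9 − 25·8.7 = 0 → C_y = 493.5912/24.5 = 20.1466 ≈ 20.15 kip.
ΣF_y = 0: A_y + 20.1466 − ½·5.81·9.6 − 25 = 0 → A_y = 32.74 kip.
ΣF_x = 0: no horizontal applied forces, so A_x = 0.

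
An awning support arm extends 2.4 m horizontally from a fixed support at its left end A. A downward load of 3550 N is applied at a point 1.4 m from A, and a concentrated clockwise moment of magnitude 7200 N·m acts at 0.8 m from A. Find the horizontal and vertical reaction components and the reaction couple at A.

A_x = 0, A_y = 3550 N, M_A = 12170 N·m

ΣF_x = 0: A_x = 0.
ΣF_y = 0: A_y − 3550 = 0 → A_y = 3550 N.
ΣM about A: M_A − 3550·1.4 − 7200 = 0 → M_A = 12170 N·m.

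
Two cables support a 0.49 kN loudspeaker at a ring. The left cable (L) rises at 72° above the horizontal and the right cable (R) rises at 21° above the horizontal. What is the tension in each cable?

T_L = 0.4581 kN, T_R = 0.1516 kN

ΣF_x = 0: −T_L·cos72° + T_R·cos21° = 0 → T_R = 0.331002·T_L.
ΣF_y = 0: T_L·sin72° + T_R·sin21° = 0.49.
Substitute: T_L·(0.951057 + 0.331002·0.358368) = 0.49 → T_L = 0.458082 ≈ 0.4581 kN.
Then T_R = 0.331002 × 0.458082 = 0.1516 kN.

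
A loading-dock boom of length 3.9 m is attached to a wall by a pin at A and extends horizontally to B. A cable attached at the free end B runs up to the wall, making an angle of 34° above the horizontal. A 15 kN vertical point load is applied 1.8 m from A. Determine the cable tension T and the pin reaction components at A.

T = 12.38 kN, A_x = 10.26 kN, A_y = 8.077 kN

ΣM about A: T·sin34°·3.9 − 15·1.8 = 0 → T = 27/(3.9·0.559193) = 12.3805 ≈ 12.38 kN.
ΣF_x = 0: A_x − T·cos34° = 0 → A_x = 12.3805 × 0.829038 = 10.26 kN.
ΣF_y = 0: A_y + T·sin34° − 15 = 0 → A_y = 15 − 12.3805 × 0.559193 = 8.077 kN.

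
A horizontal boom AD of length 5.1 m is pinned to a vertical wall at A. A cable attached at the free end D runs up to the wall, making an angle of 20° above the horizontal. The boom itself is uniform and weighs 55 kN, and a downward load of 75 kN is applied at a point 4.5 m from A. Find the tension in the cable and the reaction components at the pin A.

ΣM about A: T·sin20°·5.1 − 55·2.55 − 75·4.5 = 0 → T = 477.75/(5.1·0.34202) = 273.892 ≈ 273.9 kN.
ΣF_x = 0: A_x − T·cos20° = 0 → A_x = 273.892 × 0.939693 = 257.4 kN.
ΣF_y = 0: A_y + T·sin20° − 55 − 75 = 0 → A_y = 130 − 273.892 × 0.34202 = 36.32 kN.

T = 273.9 kN, A_x = 257.4 kN, A_y = 36.32 kN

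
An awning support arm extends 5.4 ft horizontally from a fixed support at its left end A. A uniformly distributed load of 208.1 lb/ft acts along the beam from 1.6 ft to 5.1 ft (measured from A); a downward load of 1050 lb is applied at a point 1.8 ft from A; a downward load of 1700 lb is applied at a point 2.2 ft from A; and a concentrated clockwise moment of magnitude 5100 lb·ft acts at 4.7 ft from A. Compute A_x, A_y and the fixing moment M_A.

A_x = 0, A_y = 3478 lb, M_A = 13170 lb·ft

Resultant of the distributed load: 208.1 × 3.5 = 728.35 lb at 3.35 ft from A.
ΣF_x = 0: A_x = 0.
ΣF_y = 0: A_y − 208.1·3.5 − 1050 − 1700 = 0 → A_y = 3478 lb.
ΣM about A: M_A − (208.1·3.5)·3.35 − 1050·1.8 − 1700·2.2 − 5100 = 0 → M_A = 13170 lb·ft.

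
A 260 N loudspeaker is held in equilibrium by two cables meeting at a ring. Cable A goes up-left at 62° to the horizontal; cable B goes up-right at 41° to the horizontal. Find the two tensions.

ΣF_x = 0: −T_A·cos62° + T_B·cos41° = 0 → T_B = 0.622056·T_A.
ΣF_y = 0: T_A·sin62° + T_B·sin41° = 260.
Substitute: T_A·(0.882948 + 0.622056·0.656059) = 260 → T_A = 201.386 ≈ 201.4 N.
Then T_B = 0.622056 × 201.386 = 125.3 N.

T_A = 201.4 N, T_B = 125.3 N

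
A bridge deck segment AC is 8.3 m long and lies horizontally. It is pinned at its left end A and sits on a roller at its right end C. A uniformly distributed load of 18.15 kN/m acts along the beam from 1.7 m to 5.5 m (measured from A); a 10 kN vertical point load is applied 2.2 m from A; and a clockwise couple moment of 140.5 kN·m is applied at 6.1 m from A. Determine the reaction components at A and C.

Resultant of the distributed load: 18.15 × 3.8 = 68.97 kN at 3.6 m from A.
ΣM about A: C_y·8.3 − (18.15·3.8)·3.6 − 10·2.2 − 140.5 = 0 → C_y = 410.792/8.3 = 49.493 ≈ 49.49 kN.
ΣF_y = 0: A_y + 49.493 − 18.15·3.8 − 10 = 0 → A_y = 29.48 kN.
ΣF_x = 0: no horizontal applied forces, so A_x = 0.

A_x = 0, A_y = 29.48 kN, C_y = 49.49 kN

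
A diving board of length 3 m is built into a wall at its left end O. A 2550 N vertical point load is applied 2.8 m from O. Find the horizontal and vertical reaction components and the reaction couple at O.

ΣF_x = 0: O_x = 0.
ΣF_y = 0: O_y − 2550 = 0 → O_y = 2550 N.
ΣM about O: M_O − 2550·2.8 = 0 → M_O = 7140 N·m.

O_x = 0, O_y = 2550 N, M_O = 7140 N·m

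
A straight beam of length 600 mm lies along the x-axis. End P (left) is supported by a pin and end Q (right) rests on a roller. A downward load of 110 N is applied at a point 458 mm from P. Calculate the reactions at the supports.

P_x = 0, P_y = 26.03 N, Q_y = 83.97 N

Moments about P: Q_y·600 − 110·458 = 0 → Q_y = 50380/600 = 83.9667 ≈ 83.97 N.
ΣF_y = 0: P_y + 83.9667 − 110 = 0 → P_y = 26.03 N.
ΣF_x = 0: no horizontal applied forces, so P_x = 0.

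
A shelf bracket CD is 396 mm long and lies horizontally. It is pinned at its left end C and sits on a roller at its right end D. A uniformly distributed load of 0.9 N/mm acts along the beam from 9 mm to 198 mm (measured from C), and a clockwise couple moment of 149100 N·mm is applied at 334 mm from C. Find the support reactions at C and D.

Resultant of the distributed load: 0.9 × 189 = 170.1 N at 103.5 mm from C.
ΣM about C: D_y·396 − (0.9·189)·103.5 − 149100 = 0 → D_y = 166705.35/396 = 420.973 ≈ 421.0 N.
ΣF_y = 0: C_y + 420.973 − 0.9·189 = 0 → C_y = -250.9 N.
ΣF_x = 0: no horizontal applied forces, so C_x = 0.

C_x = 0, C_y = -250.9 N, D_y = 421.0 N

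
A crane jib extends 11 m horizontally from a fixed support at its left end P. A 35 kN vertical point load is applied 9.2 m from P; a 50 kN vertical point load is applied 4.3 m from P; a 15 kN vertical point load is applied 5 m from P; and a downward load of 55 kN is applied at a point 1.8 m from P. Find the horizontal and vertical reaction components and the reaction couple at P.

P_x = 0, P_y = 155.0 kN, M_P = 711.0 kN·m

ΣF_x = 0: P_x = 0.
ΣF_y = 0: P_y − 35 − 50 − 15 − 55 = 0 → P_y = 155.0 kN.
ΣM about P: M_P − 35·9.2 − 50·4.3 − 15·5 − 55·1.8 = 0 → M_P = 711.0 kN·m.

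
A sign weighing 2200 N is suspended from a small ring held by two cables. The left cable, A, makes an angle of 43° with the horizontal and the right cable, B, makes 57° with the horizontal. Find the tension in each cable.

T_A = 1217 N, T_B = 1634 N

ΣF_x = 0: −T_A·cos43° + T_B·cos57° = 0 → T_B = 1.34282·T_A.
ΣF_y = 0: T_A·sin43° + T_B·sin57° = 2200.
Substitute: T_A·(0.681998 + 1.34282·0.838671) = 2200 → T_A = 1216.69 ≈ 1217 N.
Then T_B = 1.34282 × 1216.69 = 1634 N.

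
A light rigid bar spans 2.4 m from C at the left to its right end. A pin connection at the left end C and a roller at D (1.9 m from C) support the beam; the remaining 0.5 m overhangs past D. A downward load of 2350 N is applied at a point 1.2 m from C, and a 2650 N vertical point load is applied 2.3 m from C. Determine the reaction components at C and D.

Taking moments about C: D_y·1.9 − 2350·1.2 − 2650·2.3 = 0 → D_y = 8915/1.9 = 4692.11 ≈ 4692 N.
ΣF_y = 0: C_y + 4692.11 − 2350 − 2650 = 0 → C_y = 307.9 N.
ΣF_x = 0: no horizontal applied forces, so C_x = 0.

C_x = 0, C_y = 307.9 N, D_y = 4692 N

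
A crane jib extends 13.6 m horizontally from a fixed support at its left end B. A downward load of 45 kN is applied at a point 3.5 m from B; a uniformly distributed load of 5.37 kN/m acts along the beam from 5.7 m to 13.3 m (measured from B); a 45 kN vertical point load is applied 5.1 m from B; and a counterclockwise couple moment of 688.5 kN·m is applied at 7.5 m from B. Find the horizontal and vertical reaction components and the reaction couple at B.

Resultant of the distributed load: 5.37 × 7.6 = 40.812 kN at 9.5 m from B.
ΣF_x = 0: B_x = 0.
ΣF_y = 0: B_y − 45 − 5.37·7.6 − 45 = 0 → B_y = 130.8 kN.
ΣM about B: M_B − 45·3.5 − (5.37·7.6)·9.5 − 45·5.1 + 688.5 = 0 → M_B = 86.21 kN·m.

B_x = 0, B_y = 130.8 kN, M_B = 86.21 kN·m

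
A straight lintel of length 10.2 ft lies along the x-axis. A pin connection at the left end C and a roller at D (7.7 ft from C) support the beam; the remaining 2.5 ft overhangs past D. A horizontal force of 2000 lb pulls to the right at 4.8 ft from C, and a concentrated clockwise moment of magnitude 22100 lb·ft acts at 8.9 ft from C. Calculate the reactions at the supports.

Moments about C: D_y·7.7 − 22100 = 0 → D_y = 22100/7.7 = 2870.13 ≈ 2870 lb.
ΣF_y = 0: C_y + 2870.13  = 0 → C_y = -2870 lb.
ΣF_x = 0: C_x + 2000 = 0 → C_x = -2000 lb.

C_x = -2000 lb, C_y = -2870 lb, D_y = 2870 lb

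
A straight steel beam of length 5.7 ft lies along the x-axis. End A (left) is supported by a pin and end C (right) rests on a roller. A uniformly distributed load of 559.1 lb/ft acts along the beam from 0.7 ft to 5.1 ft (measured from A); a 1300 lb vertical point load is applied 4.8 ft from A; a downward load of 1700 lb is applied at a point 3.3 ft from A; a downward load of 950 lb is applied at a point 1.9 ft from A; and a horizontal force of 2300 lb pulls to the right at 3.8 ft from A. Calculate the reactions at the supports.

A_x = -2300 lb, A_y = 2763 lb, C_y = 3647 lb

Resultant of the distributed load: 559.1 × 4.4 = 2460.04 lb at 2.9 ft from A.
Taking moments about A: C_y·5.7 − (559.1·4.4)·2.9 − 1300·4.8 − 1700·3.3 − 950·1.9 = 0 → C_y = 20789.116/5.7 = 3647.21 ≈ 3647 lb.
ΣF_y = 0: A_y + 3647.21 − 559.1·4.4 − 1300 − 1700 − 950 = 0 → A_y = 2763 lb.
ΣF_x = 0: A_x + 2300 = 0 → A_x = -2300 lb.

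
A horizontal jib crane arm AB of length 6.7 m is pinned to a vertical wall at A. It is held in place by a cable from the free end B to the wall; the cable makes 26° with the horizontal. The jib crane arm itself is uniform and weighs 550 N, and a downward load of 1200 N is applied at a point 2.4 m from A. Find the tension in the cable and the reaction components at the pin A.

ΣM about A: T·sin26°·6.7 − 550·3.35 − 1200·2.4 = 0 → T = 4722.5/(6.7·0.438371) = 1607.89 ≈ 1608 N.
ΣF_x = 0: A_x − T·cos26° = 0 → A_x = 1607.89 × 0.898794 = 1445 N.
ΣF_y = 0: A_y + T·sin26° − 550 − 1200 = 0 → A_y = 1750 − 1607.89 × 0.438371 = 1045 N.

T = 1608 N, A_x = 1445 N, A_y = 1045 N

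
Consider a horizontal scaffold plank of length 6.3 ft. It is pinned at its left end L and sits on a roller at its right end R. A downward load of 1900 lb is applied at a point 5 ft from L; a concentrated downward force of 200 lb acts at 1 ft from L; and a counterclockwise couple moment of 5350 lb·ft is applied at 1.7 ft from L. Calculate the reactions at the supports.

Moments about L: R_y·6.3 − 1900·5 − 200·1 + 5350 = 0 → R_y = 4350/6.3 = 690.476 ≈ 690.5 lb.
ΣF_y = 0: L_y + 690.476 − 1900 − 200 = 0 → L_y = 1410 lb.
ΣF_x = 0: no horizontal applied forces, so L_x = 0.

L_x = 0, L_y = 1410 lb, R_y = 690.5 lb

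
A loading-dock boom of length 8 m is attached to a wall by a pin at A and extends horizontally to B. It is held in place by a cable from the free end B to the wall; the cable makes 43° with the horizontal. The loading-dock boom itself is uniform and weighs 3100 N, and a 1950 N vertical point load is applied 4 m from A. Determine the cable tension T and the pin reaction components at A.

ΣM about A: T·sin43°·8 − 3100·4 − 1950·4 = 0 → T = 20200/(8·0.681998) = 3702.36 ≈ 3702 N.
ΣF_x = 0: A_x − T·cos43° = 0 → A_x = 3702.36 × 0.731354 = 2708 N.
ΣF_y = 0: A_y + T·sin43° − 3100 − 1950 = 0 → A_y = 5050 − 3702.36 × 0.681998 = 2525 N.

T = 3702 N, A_x = 2708 N, A_y = 2525 N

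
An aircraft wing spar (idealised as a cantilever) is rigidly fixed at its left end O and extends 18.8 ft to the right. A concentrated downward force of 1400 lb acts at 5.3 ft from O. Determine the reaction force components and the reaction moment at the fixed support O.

ΣF_x = 0: O_x = 0.
ΣF_y = 0: O_y − 1400 = 0 → O_y = 1400 lb.
ΣM about O: M_O − 1400·5.3 = 0 → M_O = 7420 lb·ft.

O_x = 0, O_y = 1400 lb, M_O = 7420 lb·ft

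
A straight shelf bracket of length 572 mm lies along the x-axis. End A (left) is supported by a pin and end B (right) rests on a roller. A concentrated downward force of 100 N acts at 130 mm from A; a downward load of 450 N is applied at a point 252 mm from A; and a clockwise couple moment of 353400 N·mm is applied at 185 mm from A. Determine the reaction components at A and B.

ΣM about A: B_y·572 − 100·130 − 450·252 − 353400 = 0 → B_y = 479800/572 = 838.811 ≈ 838.8 N.
ΣF_y = 0: A_y + 838.811 − 100 − 450 = 0 → A_y = -288.8 N.
ΣF_x = 0: no horizontal applied forces, so A_x = 0.

A_x = 0, A_y = -288.8 N, B_y = 838.8 N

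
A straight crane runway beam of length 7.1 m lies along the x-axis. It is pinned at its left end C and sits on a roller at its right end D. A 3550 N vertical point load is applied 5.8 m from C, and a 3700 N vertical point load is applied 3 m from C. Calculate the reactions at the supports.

C_x = 0, C_y = 2787 N, D_y = 4463 N

ΣM about C: D_y·7.1 − 3550·5.8 − 3700·3 = 0 → D_y = 31690/7.1 = 4463.38 ≈ 4463 N.
ΣF_y = 0: C_y + 4463.38 − 3550 − 3700 = 0 → C_y = 2787 N.
ΣF_x = 0: no horizontal applied forces, so C_x = 0.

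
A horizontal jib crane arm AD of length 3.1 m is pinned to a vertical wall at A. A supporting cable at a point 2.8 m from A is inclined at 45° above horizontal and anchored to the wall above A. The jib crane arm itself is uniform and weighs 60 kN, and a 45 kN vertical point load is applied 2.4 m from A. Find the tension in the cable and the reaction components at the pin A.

T = 101.5 kN, A_x = 71.79 kN, A_y = 33.21 kN

ΣM about A: T·sin45°·2.8 − 60·1.55 − 45·2.4 = 0 → T = 201/(2.8·0.707107) = 101.52 ≈ 101.5 kN.
ΣF_x = 0: A_x − T·cos45° = 0 → A_x = 101.52 × 0.707107 = 71.79 kN.
ΣF_y = 0: A_y + T·sin45° − 60 − 45 = 0 → A_y = 105 − 101.52 × 0.707107 = 33.21 kN.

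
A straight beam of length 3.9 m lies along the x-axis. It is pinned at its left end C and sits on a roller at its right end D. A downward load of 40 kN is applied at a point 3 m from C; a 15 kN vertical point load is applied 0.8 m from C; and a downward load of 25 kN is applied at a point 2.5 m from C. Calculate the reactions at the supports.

Moments about C: D_y·3.9 − 40·3 − 15·0.8 − 25·2.5 = 0 → D_y = 194.5/3.9 = 49.8718 ≈ 49.87 kN.
ΣF_y = 0: C_y + 49.8718 − 40 − 15 − 25 = 0 → C_y = 30.13 kN.
ΣF_x = 0: no horizontal applied forces, so C_x = 0.

C_x = 0, C_y = 30.13 kN, D_y = 49.87 kN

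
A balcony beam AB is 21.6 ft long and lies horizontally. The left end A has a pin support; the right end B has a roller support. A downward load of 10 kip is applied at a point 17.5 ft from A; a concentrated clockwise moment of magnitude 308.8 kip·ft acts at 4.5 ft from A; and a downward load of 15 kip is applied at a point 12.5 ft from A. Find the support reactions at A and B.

A_x = 0, A_y = -6.079 kip, B_y = 31.08 kip

ΣM about A: B_y·21.6 − 10·17.5 − 308.8 − 15·12.5 = 0 → B_y = 671.3/21.6 = 31.0787 ≈ 31.08 kip.
ΣF_y = 0: A_y + 31.0787 − 10 − 15 = 0 → A_y = -6.079 kip.
ΣF_x = 0: no horizontal applied forces, so A_x = 0.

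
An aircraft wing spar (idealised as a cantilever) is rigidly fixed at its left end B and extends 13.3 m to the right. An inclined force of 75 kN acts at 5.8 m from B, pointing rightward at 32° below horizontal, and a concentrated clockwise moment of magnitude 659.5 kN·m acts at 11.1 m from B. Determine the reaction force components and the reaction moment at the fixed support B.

ΣF_x = 0: B_x + 75·cos32° = 0 → B_x = -63.60 kN.
ΣF_y = 0: B_y − 75·sin32° = 0 → B_y = 39.74 kN.
ΣM about B: M_B − 75·sin32°·5.8 − 659.5 = 0 → M_B = 890.0 kN·m.

B_x = -63.60 kN, B_y = 39.74 kN, M_B = 890.0 kN·m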